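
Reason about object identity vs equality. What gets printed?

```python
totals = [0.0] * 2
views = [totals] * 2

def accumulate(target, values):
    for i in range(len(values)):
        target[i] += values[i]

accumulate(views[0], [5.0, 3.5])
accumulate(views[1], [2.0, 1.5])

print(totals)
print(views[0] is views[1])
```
[7.0, 5.0]
True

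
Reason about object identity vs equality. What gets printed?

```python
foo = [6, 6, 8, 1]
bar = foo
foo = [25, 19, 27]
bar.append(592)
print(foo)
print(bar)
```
[25, 19, 27]
[6, 6, 8, 1, 592]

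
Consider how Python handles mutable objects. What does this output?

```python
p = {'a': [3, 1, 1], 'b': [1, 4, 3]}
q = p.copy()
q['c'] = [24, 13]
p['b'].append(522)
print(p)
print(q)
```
{'a': [3, 1, 1], 'b': [1, 4, 3, 522]}
{'a': [3, 1, 1], 'b': [1, 4, 3, 522], 'c': [24, 13]}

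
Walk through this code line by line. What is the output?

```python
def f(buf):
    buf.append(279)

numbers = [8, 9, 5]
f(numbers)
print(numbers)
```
[8, 9, 5, 279]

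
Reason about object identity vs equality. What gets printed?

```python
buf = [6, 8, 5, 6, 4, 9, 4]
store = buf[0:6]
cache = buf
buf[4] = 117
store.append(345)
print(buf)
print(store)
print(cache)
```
[6, 8, 5, 6, 117, 9, 4]
[6, 8, 5, 6, 4, 9, 345]
[6, 8, 5, 6, 117, 9, 4]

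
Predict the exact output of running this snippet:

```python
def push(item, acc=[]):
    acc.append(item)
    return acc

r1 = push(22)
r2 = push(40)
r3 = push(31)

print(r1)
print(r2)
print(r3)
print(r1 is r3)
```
[22, 40, 31]
[22, 40, 31]
[22, 40, 31]
True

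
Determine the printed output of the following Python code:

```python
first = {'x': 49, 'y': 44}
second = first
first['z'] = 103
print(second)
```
{'x': 49, 'y': 44, 'z': 103}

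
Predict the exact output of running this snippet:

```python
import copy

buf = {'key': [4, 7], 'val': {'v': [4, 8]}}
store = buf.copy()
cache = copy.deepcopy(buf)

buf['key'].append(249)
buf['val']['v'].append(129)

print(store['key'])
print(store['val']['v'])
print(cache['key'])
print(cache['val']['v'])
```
[4, 7, 249]
[4, 8, 129]
[4, 7]
[4, 8]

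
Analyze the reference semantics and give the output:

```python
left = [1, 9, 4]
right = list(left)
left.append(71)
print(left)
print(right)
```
[1, 9, 4, 71]
[1, 9, 4]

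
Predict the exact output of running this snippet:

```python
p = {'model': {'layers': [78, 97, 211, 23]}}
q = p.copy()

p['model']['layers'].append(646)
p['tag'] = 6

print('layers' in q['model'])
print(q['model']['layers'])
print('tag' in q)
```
True
[78, 97, 211, 23, 646]
False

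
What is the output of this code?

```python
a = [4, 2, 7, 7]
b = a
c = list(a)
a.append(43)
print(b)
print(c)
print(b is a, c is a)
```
[4, 2, 7, 7, 43]
[4, 2, 7, 7]
True False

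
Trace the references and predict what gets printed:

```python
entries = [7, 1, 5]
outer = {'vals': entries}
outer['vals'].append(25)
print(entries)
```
[7, 1, 5, 25]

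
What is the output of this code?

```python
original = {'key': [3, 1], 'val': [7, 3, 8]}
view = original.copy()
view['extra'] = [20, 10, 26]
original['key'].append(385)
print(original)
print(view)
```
{'key': [3, 1, 385], 'val': [7, 3, 8]}
{'key': [3, 1, 385], 'val': [7, 3, 8], 'extra': [20, 10, 26]}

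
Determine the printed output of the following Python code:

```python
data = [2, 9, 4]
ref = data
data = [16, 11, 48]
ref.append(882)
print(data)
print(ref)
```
[16, 11, 48]
[2, 9, 4, 882]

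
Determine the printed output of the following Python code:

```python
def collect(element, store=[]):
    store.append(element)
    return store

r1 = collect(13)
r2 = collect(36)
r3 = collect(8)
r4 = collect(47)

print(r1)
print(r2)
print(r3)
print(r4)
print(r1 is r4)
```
[13, 36, 8, 47]
[13, 36, 8, 47]
[13, 36, 8, 47]
[13, 36, 8, 47]
True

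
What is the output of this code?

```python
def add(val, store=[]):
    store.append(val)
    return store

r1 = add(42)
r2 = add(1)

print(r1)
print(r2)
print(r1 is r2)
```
[42, 1]
[42, 1]
True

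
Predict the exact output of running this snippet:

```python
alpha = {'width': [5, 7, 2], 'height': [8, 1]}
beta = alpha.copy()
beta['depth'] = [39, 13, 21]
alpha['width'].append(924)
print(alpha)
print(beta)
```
{'width': [5, 7, 2, 924], 'height': [8, 1]}
{'width': [5, 7, 2, 924], 'height': [8, 1], 'depth': [39, 13, 21]}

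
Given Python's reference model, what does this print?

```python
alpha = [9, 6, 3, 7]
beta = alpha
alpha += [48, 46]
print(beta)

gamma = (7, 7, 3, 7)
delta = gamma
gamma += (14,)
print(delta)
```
[9, 6, 3, 7, 48, 46]
(7, 7, 3, 7)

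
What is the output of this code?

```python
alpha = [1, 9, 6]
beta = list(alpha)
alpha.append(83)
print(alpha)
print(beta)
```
[1, 9, 6, 83]
[1, 9, 6]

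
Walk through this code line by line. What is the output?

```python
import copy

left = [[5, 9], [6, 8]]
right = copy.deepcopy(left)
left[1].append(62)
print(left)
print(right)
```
[[5, 9], [6, 8, 62]]
[[5, 9], [6, 8]]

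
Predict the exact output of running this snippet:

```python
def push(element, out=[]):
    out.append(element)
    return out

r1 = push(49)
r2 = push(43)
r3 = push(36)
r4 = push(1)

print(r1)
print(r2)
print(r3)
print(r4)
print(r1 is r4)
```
[49, 43, 36, 1]
[49, 43, 36, 1]
[49, 43, 36, 1]
[49, 43, 36, 1]
True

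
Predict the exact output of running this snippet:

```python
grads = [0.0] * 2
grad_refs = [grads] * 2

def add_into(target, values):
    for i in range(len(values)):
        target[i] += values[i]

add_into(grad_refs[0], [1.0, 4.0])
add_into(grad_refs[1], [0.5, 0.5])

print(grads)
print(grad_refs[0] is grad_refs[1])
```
[1.5, 4.5]
True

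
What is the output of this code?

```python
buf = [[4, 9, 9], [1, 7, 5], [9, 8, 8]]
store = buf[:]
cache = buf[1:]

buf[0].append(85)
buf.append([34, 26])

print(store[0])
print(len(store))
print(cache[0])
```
[4, 9, 9, 85]
3
[1, 7, 5]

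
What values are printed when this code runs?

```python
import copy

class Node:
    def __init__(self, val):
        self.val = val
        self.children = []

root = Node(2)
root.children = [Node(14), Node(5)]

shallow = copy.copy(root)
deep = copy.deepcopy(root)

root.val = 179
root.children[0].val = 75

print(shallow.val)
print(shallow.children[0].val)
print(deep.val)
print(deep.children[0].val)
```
2
75
2
14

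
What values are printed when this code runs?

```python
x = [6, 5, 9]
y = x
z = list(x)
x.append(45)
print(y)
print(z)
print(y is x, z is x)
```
[6, 5, 9, 45]
[6, 5, 9]
True False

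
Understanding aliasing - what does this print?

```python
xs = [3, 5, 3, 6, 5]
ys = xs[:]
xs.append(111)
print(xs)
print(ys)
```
[3, 5, 3, 6, 5, 111]
[3, 5, 3, 6, 5]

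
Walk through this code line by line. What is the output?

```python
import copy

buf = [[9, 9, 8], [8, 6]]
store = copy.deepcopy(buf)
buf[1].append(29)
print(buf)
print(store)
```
[[9, 9, 8], [8, 6, 29]]
[[9, 9, 8], [8, 6]]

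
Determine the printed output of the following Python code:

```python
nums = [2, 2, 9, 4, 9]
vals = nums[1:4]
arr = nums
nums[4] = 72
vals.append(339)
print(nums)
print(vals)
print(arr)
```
[2, 2, 9, 4, 72]
[2, 9, 4, 339]
[2, 2, 9, 4, 72]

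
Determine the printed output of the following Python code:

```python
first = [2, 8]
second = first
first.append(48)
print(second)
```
[2, 8, 48]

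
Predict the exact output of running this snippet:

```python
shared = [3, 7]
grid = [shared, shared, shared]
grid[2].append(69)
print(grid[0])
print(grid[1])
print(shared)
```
[3, 7, 69]
[3, 7, 69]
[3, 7, 69]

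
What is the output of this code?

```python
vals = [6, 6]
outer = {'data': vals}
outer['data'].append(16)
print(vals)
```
[6, 6, 16]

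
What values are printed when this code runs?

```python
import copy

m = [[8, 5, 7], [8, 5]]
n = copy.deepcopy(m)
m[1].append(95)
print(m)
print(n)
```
[[8, 5, 7], [8, 5, 95]]
[[8, 5, 7], [8, 5]]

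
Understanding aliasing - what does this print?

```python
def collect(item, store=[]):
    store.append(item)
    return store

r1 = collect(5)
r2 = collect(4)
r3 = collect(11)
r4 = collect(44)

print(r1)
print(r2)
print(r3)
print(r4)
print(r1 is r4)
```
[5, 4, 11, 44]
[5, 4, 11, 44]
[5, 4, 11, 44]
[5, 4, 11, 44]
True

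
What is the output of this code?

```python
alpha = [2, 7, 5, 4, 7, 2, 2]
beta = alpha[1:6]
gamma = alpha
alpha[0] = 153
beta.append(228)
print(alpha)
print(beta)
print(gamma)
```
[153, 7, 5, 4, 7, 2, 2]
[7, 5, 4, 7, 2, 228]
[153, 7, 5, 4, 7, 2, 2]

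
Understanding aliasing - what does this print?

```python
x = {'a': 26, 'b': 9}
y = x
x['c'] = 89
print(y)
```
{'a': 26, 'b': 9, 'c': 89}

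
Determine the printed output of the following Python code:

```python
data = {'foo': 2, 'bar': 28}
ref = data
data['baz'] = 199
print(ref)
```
{'foo': 2, 'bar': 28, 'baz': 199}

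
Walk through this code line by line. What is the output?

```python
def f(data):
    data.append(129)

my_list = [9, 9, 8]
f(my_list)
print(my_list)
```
[9, 9, 8, 129]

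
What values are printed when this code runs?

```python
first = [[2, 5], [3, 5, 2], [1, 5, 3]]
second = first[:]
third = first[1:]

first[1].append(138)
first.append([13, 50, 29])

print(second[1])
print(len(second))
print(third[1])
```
[3, 5, 2, 138]
3
[1, 5, 3]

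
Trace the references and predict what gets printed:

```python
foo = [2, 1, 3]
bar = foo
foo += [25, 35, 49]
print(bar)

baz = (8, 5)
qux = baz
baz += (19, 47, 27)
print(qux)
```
[2, 1, 3, 25, 35, 49]
(8, 5)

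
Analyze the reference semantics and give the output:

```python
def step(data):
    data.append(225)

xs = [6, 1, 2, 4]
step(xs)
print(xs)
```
[6, 1, 2, 4, 225]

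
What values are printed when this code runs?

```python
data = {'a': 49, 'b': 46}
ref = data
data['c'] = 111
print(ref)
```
{'a': 49, 'b': 46, 'c': 111}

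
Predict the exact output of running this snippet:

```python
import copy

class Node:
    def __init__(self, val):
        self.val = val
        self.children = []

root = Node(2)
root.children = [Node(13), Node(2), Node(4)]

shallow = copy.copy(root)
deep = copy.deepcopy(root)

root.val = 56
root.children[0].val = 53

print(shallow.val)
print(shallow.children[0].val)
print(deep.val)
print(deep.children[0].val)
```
2
53
2
13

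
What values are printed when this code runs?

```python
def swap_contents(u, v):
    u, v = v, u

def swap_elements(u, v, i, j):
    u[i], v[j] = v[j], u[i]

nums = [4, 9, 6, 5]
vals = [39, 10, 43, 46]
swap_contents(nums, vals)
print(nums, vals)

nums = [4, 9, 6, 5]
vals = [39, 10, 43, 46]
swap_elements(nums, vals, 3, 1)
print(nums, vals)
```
[4, 9, 6, 5] [39, 10, 43, 46]
[4, 9, 6, 10] [39, 5, 43, 46]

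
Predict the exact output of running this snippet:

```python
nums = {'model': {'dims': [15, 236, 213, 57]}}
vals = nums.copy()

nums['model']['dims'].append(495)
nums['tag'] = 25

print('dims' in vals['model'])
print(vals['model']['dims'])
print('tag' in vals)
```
True
[15, 236, 213, 57, 495]
False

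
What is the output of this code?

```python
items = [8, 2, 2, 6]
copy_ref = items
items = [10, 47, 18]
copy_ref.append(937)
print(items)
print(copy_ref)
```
[10, 47, 18]
[8, 2, 2, 6, 937]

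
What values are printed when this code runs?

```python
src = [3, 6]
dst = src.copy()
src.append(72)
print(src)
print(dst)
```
[3, 6, 72]
[3, 6]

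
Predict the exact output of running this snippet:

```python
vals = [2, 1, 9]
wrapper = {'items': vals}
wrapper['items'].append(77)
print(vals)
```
[2, 1, 9, 77]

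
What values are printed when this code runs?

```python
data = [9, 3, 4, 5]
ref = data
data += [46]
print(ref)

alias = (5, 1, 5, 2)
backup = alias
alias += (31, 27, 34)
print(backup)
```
[9, 3, 4, 5, 46]
(5, 1, 5, 2)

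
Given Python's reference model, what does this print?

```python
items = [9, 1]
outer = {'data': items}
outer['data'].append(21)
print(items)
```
[9, 1, 21]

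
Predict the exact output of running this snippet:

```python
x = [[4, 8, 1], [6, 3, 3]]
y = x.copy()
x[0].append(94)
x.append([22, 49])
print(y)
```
[[4, 8, 1, 94], [6, 3, 3]]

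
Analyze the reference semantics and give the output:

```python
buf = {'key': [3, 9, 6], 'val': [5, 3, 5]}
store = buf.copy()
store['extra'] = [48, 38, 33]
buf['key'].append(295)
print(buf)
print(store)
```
{'key': [3, 9, 6, 295], 'val': [5, 3, 5]}
{'key': [3, 9, 6, 295], 'val': [5, 3, 5], 'extra': [48, 38, 33]}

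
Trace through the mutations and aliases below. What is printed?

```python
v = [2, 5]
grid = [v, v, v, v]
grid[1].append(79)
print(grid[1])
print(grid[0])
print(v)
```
[2, 5, 79]
[2, 5, 79]
[2, 5, 79]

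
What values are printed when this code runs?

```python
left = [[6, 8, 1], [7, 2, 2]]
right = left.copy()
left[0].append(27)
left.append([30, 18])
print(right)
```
[[6, 8, 1, 27], [7, 2, 2]]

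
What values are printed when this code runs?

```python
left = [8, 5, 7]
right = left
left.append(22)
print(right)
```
[8, 5, 7, 22]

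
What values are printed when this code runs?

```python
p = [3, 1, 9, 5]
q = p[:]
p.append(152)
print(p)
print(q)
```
[3, 1, 9, 5, 152]
[3, 1, 9, 5]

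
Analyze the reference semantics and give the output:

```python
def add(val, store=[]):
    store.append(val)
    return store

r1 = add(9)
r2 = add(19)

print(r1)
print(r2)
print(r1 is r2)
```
[9, 19]
[9, 19]
True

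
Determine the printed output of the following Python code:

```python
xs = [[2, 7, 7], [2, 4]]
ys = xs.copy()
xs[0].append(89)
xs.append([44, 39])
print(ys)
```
[[2, 7, 7, 89], [2, 4]]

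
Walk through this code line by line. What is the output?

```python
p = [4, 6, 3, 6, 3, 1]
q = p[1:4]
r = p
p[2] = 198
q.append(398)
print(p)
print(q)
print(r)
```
[4, 6, 198, 6, 3, 1]
[6, 3, 6, 398]
[4, 6, 198, 6, 3, 1]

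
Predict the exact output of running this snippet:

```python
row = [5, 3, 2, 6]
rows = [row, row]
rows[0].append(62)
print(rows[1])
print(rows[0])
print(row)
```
[5, 3, 2, 6, 62]
[5, 3, 2, 6, 62]
[5, 3, 2, 6, 62]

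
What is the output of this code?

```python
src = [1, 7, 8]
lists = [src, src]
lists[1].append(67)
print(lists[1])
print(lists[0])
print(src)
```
[1, 7, 8, 67]
[1, 7, 8, 67]
[1, 7, 8, 67]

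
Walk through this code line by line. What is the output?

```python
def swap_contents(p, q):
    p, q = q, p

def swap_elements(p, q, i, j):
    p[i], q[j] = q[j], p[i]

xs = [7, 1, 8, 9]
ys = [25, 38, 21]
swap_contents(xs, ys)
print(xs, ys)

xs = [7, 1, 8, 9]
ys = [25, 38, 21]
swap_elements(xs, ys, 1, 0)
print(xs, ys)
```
[7, 1, 8, 9] [25, 38, 21]
[7, 25, 8, 9] [1, 38, 21]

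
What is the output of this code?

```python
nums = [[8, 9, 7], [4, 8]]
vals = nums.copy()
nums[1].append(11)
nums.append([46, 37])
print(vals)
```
[[8, 9, 7], [4, 8, 11]]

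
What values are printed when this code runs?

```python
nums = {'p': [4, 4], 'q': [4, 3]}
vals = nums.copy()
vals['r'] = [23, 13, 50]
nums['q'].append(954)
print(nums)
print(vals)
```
{'p': [4, 4], 'q': [4, 3, 954]}
{'p': [4, 4], 'q': [4, 3, 954], 'r': [23, 13, 50]}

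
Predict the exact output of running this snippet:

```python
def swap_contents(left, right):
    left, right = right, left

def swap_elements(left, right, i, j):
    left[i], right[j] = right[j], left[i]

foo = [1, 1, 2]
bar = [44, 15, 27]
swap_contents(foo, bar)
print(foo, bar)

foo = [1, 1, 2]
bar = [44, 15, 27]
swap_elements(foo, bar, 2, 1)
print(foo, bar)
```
[1, 1, 2] [44, 15, 27]
[1, 1, 15] [44, 2, 27]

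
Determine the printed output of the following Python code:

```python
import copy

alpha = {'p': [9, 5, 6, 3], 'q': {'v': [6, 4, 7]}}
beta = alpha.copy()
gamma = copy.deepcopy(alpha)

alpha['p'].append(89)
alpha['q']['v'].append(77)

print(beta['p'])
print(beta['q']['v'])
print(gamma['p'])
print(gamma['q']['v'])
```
[9, 5, 6, 3, 89]
[6, 4, 7, 77]
[9, 5, 6, 3]
[6, 4, 7]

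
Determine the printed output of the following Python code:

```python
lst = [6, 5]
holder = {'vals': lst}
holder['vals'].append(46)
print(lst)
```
[6, 5, 46]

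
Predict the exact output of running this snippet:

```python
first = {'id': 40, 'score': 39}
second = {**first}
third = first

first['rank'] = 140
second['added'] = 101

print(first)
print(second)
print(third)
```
{'id': 40, 'score': 39, 'rank': 140}
{'id': 40, 'score': 39, 'added': 101}
{'id': 40, 'score': 39, 'rank': 140}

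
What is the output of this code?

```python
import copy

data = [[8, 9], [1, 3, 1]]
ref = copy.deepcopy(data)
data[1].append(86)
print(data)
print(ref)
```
[[8, 9], [1, 3, 1, 86]]
[[8, 9], [1, 3, 1]]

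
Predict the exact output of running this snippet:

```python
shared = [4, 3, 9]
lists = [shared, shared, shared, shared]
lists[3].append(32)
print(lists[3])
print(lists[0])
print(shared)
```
[4, 3, 9, 32]
[4, 3, 9, 32]
[4, 3, 9, 32]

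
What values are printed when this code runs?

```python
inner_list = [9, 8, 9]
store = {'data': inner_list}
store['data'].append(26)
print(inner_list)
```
[9, 8, 9, 26]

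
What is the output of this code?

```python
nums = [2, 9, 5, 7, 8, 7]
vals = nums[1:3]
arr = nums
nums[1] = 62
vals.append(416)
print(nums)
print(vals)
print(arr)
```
[2, 62, 5, 7, 8, 7]
[9, 5, 416]
[2, 62, 5, 7, 8, 7]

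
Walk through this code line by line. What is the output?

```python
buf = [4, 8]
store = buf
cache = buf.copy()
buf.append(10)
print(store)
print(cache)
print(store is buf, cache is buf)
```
[4, 8, 10]
[4, 8]
True False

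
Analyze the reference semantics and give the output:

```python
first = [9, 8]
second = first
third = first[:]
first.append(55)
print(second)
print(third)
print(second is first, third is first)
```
[9, 8, 55]
[9, 8]
True False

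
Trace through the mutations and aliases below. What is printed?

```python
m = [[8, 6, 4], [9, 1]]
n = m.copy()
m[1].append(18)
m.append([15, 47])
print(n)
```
[[8, 6, 4], [9, 1, 18]]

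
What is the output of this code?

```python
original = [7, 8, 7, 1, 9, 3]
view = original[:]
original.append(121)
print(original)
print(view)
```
[7, 8, 7, 1, 9, 3, 121]
[7, 8, 7, 1, 9, 3]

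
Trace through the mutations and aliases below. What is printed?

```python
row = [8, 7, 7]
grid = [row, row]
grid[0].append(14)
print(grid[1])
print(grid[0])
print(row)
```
[8, 7, 7, 14]
[8, 7, 7, 14]
[8, 7, 7, 14]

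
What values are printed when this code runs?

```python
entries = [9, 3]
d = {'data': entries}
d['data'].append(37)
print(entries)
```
[9, 3, 37]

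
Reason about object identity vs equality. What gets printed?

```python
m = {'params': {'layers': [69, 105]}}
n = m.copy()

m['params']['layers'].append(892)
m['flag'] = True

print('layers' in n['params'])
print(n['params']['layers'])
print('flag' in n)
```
True
[69, 105, 892]
False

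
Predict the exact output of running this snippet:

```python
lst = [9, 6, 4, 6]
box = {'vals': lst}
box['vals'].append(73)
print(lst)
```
[9, 6, 4, 6, 73]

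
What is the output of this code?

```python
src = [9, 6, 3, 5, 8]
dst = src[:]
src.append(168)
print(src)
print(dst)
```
[9, 6, 3, 5, 8, 168]
[9, 6, 3, 5, 8]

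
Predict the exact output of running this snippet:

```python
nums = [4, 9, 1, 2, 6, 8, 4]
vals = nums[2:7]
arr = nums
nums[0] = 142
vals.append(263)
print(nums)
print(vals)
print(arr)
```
[142, 9, 1, 2, 6, 8, 4]
[1, 2, 6, 8, 4, 263]
[142, 9, 1, 2, 6, 8, 4]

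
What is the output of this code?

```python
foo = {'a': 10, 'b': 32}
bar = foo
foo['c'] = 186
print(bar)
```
{'a': 10, 'b': 32, 'c': 186}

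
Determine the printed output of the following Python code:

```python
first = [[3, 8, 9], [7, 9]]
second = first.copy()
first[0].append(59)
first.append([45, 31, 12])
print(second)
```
[[3, 8, 9, 59], [7, 9]]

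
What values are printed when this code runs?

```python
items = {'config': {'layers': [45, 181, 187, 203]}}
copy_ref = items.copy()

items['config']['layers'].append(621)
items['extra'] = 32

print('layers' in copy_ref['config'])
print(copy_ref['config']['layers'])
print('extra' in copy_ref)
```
True
[45, 181, 187, 203, 621]
False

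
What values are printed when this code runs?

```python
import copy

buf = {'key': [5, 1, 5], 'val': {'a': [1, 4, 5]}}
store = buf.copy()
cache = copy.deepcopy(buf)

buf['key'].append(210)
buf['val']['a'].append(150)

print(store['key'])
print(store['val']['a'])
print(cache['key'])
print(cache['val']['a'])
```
[5, 1, 5, 210]
[1, 4, 5, 150]
[5, 1, 5]
[1, 4, 5]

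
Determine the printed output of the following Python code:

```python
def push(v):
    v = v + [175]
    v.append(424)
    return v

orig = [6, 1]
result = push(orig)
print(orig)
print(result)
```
[6, 1]
[6, 1, 175, 424]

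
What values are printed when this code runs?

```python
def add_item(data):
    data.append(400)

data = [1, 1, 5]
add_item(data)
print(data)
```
[1, 1, 5, 400]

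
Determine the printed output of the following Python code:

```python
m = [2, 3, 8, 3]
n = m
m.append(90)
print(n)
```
[2, 3, 8, 3, 90]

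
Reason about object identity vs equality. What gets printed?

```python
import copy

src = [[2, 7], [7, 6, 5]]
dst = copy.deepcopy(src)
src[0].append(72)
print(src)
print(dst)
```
[[2, 7, 72], [7, 6, 5]]
[[2, 7], [7, 6, 5]]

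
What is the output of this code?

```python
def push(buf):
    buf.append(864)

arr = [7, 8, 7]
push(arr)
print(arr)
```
[7, 8, 7, 864]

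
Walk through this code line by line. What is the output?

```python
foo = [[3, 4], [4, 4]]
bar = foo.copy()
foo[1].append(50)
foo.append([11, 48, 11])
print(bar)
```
[[3, 4], [4, 4, 50]]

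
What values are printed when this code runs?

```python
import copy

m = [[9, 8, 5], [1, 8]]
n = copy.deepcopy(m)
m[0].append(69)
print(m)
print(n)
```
[[9, 8, 5, 69], [1, 8]]
[[9, 8, 5], [1, 8]]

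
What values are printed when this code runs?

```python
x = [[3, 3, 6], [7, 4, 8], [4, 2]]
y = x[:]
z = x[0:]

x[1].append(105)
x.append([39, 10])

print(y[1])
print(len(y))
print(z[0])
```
[7, 4, 8, 105]
3
[3, 3, 6]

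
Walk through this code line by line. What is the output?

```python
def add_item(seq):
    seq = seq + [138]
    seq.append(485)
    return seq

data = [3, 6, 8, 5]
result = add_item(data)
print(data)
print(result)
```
[3, 6, 8, 5]
[3, 6, 8, 5, 138, 485]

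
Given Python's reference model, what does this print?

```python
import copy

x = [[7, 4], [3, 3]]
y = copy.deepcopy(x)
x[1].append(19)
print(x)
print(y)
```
[[7, 4], [3, 3, 19]]
[[7, 4], [3, 3]]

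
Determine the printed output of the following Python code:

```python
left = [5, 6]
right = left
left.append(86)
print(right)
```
[5, 6, 86]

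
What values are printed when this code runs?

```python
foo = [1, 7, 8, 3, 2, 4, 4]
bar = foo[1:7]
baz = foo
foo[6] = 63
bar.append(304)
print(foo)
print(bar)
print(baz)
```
[1, 7, 8, 3, 2, 4, 63]
[7, 8, 3, 2, 4, 4, 304]
[1, 7, 8, 3, 2, 4, 63]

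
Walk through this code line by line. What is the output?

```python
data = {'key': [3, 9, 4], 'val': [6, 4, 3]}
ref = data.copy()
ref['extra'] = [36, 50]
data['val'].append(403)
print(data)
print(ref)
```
{'key': [3, 9, 4], 'val': [6, 4, 3, 403]}
{'key': [3, 9, 4], 'val': [6, 4, 3, 403], 'extra': [36, 50]}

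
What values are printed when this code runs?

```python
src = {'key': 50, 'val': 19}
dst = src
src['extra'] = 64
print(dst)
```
{'key': 50, 'val': 19, 'extra': 64}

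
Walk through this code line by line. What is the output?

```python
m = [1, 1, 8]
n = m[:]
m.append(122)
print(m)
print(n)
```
[1, 1, 8, 122]
[1, 1, 8]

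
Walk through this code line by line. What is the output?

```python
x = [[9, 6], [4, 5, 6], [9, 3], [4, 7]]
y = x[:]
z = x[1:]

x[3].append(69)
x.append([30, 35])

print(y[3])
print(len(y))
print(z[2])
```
[4, 7, 69]
4
[4, 7, 69]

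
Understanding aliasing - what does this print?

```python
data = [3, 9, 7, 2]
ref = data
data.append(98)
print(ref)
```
[3, 9, 7, 2, 98]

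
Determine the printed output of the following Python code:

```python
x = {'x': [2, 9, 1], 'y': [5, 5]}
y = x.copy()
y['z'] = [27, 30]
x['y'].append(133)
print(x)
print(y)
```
{'x': [2, 9, 1], 'y': [5, 5, 133]}
{'x': [2, 9, 1], 'y': [5, 5, 133], 'z': [27, 30]}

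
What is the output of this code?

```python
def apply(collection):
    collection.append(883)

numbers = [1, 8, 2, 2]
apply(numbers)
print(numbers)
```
[1, 8, 2, 2, 883]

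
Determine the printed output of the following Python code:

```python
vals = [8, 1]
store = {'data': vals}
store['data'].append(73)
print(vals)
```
[8, 1, 73]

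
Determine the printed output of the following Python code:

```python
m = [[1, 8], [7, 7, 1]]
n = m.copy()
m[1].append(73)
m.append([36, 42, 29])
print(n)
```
[[1, 8], [7, 7, 1, 73]]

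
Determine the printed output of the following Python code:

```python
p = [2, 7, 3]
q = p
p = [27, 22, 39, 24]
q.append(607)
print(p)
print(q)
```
[27, 22, 39, 24]
[2, 7, 3, 607]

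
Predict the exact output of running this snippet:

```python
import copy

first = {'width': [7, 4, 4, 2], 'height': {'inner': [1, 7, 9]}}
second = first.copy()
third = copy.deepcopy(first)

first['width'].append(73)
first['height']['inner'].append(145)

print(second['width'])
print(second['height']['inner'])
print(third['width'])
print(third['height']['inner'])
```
[7, 4, 4, 2, 73]
[1, 7, 9, 145]
[7, 4, 4, 2]
[1, 7, 9]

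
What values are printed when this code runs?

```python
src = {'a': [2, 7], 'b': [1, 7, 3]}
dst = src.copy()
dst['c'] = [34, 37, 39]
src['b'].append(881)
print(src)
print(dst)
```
{'a': [2, 7], 'b': [1, 7, 3, 881]}
{'a': [2, 7], 'b': [1, 7, 3, 881], 'c': [34, 37, 39]}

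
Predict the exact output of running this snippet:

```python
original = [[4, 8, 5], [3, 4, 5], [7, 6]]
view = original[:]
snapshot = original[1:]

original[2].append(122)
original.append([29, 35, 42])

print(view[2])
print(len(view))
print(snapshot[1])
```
[7, 6, 122]
3
[7, 6, 122]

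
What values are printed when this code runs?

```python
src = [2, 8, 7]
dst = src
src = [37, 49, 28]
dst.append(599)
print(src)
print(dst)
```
[37, 49, 28]
[2, 8, 7, 599]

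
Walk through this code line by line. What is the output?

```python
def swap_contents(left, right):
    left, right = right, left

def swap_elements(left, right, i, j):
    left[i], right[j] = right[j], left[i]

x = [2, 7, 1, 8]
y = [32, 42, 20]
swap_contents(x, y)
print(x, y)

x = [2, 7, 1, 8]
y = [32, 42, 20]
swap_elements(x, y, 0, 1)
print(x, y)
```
[2, 7, 1, 8] [32, 42, 20]
[42, 7, 1, 8] [32, 2, 20]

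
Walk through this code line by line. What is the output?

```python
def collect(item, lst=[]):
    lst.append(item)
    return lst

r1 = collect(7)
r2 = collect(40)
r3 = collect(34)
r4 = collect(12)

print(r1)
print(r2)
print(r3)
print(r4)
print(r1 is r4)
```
[7, 40, 34, 12]
[7, 40, 34, 12]
[7, 40, 34, 12]
[7, 40, 34, 12]
True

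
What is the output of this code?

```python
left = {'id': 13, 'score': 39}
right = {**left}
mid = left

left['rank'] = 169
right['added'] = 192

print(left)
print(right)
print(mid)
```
{'id': 13, 'score': 39, 'rank': 169}
{'id': 13, 'score': 39, 'added': 192}
{'id': 13, 'score': 39, 'rank': 169}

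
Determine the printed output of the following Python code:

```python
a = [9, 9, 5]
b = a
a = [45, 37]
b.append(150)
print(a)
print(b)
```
[45, 37]
[9, 9, 5, 150]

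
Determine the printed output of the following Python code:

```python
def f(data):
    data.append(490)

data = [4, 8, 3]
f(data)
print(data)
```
[4, 8, 3, 490]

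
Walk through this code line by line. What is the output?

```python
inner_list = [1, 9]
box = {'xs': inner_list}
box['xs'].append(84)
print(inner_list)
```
[1, 9, 84]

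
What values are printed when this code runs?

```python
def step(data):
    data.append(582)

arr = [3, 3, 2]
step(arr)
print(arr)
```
[3, 3, 2, 582]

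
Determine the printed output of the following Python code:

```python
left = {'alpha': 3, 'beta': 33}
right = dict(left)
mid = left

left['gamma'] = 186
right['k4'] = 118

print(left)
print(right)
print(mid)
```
{'alpha': 3, 'beta': 33, 'gamma': 186}
{'alpha': 3, 'beta': 33, 'k4': 118}
{'alpha': 3, 'beta': 33, 'gamma': 186}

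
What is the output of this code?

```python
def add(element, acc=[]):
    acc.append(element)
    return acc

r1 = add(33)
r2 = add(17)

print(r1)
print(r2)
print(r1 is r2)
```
[33, 17]
[33, 17]
True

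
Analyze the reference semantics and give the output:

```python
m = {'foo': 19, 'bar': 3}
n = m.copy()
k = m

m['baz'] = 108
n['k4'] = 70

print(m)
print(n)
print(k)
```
{'foo': 19, 'bar': 3, 'baz': 108}
{'foo': 19, 'bar': 3, 'k4': 70}
{'foo': 19, 'bar': 3, 'baz': 108}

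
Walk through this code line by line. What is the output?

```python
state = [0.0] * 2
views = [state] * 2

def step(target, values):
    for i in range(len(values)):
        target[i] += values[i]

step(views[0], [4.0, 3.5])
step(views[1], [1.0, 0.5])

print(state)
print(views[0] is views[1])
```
[5.0, 4.0]
True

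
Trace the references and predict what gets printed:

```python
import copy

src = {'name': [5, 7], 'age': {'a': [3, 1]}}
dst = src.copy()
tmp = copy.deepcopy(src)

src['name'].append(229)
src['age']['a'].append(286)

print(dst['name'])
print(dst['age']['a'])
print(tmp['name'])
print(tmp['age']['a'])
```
[5, 7, 229]
[3, 1, 286]
[5, 7]
[3, 1]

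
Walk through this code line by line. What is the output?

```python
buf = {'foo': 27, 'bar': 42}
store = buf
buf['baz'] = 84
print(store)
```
{'foo': 27, 'bar': 42, 'baz': 84}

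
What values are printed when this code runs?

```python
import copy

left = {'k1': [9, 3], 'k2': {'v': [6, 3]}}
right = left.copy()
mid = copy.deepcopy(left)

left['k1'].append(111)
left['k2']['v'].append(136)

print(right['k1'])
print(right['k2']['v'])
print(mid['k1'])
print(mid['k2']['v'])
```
[9, 3, 111]
[6, 3, 136]
[9, 3]
[6, 3]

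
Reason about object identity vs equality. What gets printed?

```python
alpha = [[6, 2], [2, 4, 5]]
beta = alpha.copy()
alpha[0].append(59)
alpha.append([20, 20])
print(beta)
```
[[6, 2, 59], [2, 4, 5]]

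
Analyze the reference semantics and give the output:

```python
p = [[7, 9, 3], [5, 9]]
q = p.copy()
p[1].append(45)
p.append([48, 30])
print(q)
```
[[7, 9, 3], [5, 9, 45]]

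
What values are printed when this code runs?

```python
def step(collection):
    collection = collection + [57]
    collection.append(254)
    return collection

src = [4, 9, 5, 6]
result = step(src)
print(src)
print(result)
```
[4, 9, 5, 6]
[4, 9, 5, 6, 57, 254]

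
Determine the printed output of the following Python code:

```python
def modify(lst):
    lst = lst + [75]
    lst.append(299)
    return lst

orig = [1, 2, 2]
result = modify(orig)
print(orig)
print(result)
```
[1, 2, 2]
[1, 2, 2, 75, 299]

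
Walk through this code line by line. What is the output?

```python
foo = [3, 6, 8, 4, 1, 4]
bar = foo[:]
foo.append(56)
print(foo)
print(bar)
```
[3, 6, 8, 4, 1, 4, 56]
[3, 6, 8, 4, 1, 4]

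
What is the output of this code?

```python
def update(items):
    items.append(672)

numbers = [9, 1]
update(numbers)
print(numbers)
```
[9, 1, 672]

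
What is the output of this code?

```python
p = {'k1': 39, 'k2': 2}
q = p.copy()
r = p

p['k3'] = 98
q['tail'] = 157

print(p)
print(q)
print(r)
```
{'k1': 39, 'k2': 2, 'k3': 98}
{'k1': 39, 'k2': 2, 'tail': 157}
{'k1': 39, 'k2': 2, 'k3': 98}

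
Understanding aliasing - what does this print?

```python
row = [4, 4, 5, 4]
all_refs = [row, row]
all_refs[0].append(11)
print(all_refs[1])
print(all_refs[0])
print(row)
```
[4, 4, 5, 4, 11]
[4, 4, 5, 4, 11]
[4, 4, 5, 4, 11]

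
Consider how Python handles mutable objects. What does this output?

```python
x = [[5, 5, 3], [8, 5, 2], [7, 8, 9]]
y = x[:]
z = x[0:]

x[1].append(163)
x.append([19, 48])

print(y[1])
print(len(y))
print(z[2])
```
[8, 5, 2, 163]
3
[7, 8, 9]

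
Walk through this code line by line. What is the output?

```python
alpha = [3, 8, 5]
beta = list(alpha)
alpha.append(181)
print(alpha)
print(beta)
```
[3, 8, 5, 181]
[3, 8, 5]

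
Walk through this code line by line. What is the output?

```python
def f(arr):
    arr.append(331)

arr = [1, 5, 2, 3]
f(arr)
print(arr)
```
[1, 5, 2, 3, 331]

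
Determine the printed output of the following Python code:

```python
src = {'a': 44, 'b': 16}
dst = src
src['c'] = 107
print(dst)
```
{'a': 44, 'b': 16, 'c': 107}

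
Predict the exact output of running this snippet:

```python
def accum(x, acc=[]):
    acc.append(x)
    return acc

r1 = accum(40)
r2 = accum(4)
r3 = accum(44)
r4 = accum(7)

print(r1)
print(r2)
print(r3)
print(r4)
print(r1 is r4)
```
[40, 4, 44, 7]
[40, 4, 44, 7]
[40, 4, 44, 7]
[40, 4, 44, 7]
True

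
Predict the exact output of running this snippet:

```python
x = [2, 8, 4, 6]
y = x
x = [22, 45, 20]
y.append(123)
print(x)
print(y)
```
[22, 45, 20]
[2, 8, 4, 6, 123]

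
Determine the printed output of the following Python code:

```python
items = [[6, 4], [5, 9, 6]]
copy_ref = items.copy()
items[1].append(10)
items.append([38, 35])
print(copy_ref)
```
[[6, 4], [5, 9, 6, 10]]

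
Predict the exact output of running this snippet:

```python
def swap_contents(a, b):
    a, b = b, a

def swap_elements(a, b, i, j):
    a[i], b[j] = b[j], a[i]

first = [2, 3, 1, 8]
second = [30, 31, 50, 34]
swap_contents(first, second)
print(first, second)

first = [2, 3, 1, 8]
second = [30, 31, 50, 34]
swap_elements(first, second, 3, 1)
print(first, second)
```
[2, 3, 1, 8] [30, 31, 50, 34]
[2, 3, 1, 31] [30, 8, 50, 34]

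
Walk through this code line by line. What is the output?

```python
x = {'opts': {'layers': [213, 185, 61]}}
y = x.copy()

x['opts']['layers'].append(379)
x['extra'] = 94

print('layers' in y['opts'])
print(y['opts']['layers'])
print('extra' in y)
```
True
[213, 185, 61, 379]
False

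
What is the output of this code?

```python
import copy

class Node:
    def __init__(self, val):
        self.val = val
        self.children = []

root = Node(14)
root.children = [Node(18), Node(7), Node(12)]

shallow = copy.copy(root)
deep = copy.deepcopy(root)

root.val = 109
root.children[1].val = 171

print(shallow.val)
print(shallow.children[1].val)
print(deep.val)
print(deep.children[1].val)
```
14
171
14
7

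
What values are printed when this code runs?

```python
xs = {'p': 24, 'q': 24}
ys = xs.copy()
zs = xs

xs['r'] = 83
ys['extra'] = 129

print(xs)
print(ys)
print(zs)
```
{'p': 24, 'q': 24, 'r': 83}
{'p': 24, 'q': 24, 'extra': 129}
{'p': 24, 'q': 24, 'r': 83}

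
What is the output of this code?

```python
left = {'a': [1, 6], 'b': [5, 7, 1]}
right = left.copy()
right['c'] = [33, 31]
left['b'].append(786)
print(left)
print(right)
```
{'a': [1, 6], 'b': [5, 7, 1, 786]}
{'a': [1, 6], 'b': [5, 7, 1, 786], 'c': [33, 31]}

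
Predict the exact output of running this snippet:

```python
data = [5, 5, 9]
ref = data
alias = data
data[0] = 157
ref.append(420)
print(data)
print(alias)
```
[157, 5, 9, 420]
[157, 5, 9, 420]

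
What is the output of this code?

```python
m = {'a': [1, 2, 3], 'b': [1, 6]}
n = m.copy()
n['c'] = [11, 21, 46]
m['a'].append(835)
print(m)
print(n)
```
{'a': [1, 2, 3, 835], 'b': [1, 6]}
{'a': [1, 2, 3, 835], 'b': [1, 6], 'c': [11, 21, 46]}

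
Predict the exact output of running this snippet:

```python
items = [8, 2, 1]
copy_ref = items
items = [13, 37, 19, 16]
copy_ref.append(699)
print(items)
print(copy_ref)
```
[13, 37, 19, 16]
[8, 2, 1, 699]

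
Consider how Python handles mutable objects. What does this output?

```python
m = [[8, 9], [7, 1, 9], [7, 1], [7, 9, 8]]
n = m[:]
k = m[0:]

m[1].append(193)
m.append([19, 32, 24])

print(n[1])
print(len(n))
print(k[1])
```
[7, 1, 9, 193]
4
[7, 1, 9, 193]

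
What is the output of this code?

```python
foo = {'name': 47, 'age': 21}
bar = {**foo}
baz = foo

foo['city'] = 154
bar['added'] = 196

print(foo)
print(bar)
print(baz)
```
{'name': 47, 'age': 21, 'city': 154}
{'name': 47, 'age': 21, 'added': 196}
{'name': 47, 'age': 21, 'city': 154}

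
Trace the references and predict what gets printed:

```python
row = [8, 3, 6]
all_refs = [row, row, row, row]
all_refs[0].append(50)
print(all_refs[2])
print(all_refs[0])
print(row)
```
[8, 3, 6, 50]
[8, 3, 6, 50]
[8, 3, 6, 50]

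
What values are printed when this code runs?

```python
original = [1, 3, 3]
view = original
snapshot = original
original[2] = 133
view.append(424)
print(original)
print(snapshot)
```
[1, 3, 133, 424]
[1, 3, 133, 424]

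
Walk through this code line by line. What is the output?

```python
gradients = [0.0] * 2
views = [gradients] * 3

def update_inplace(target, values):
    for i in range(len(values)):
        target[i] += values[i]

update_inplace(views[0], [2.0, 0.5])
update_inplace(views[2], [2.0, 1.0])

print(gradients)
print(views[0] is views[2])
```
[4.0, 1.5]
True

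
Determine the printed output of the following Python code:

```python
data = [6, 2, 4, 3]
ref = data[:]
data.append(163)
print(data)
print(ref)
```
[6, 2, 4, 3, 163]
[6, 2, 4, 3]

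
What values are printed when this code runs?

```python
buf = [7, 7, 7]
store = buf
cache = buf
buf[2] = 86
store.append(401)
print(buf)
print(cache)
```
[7, 7, 86, 401]
[7, 7, 86, 401]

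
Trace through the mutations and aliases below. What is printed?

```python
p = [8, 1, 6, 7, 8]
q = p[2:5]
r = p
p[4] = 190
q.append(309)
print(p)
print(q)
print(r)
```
[8, 1, 6, 7, 190]
[6, 7, 8, 309]
[8, 1, 6, 7, 190]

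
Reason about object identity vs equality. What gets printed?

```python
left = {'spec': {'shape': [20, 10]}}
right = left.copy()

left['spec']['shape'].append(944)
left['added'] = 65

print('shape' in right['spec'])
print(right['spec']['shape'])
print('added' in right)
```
True
[20, 10, 944]
False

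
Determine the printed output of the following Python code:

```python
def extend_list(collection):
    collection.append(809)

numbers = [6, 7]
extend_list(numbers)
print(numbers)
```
[6, 7, 809]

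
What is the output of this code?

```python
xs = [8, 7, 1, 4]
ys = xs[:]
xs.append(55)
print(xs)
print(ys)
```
[8, 7, 1, 4, 55]
[8, 7, 1, 4]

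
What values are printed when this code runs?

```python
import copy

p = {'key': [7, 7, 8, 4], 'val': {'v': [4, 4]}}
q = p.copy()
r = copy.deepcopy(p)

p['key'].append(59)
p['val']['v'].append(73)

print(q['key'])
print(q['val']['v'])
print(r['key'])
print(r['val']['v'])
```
[7, 7, 8, 4, 59]
[4, 4, 73]
[7, 7, 8, 4]
[4, 4]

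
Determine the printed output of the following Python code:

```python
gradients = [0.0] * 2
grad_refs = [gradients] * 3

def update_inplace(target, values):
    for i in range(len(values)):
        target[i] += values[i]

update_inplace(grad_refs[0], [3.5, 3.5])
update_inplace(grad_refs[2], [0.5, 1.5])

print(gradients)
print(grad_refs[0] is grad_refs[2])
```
[4.0, 5.0]
True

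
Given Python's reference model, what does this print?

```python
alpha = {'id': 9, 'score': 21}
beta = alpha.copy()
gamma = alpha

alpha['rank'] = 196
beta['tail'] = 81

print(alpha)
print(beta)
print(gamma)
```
{'id': 9, 'score': 21, 'rank': 196}
{'id': 9, 'score': 21, 'tail': 81}
{'id': 9, 'score': 21, 'rank': 196}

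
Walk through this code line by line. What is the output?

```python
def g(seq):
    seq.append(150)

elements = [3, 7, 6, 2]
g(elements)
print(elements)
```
[3, 7, 6, 2, 150]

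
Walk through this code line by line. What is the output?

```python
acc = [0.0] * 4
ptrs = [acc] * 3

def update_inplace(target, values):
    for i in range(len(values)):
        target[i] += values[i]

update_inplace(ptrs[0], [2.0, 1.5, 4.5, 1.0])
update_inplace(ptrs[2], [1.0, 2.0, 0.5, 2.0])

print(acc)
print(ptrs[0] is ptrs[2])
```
[3.0, 3.5, 5.0, 3.0]
True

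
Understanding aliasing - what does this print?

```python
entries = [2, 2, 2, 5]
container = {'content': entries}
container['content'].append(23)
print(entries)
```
[2, 2, 2, 5, 23]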